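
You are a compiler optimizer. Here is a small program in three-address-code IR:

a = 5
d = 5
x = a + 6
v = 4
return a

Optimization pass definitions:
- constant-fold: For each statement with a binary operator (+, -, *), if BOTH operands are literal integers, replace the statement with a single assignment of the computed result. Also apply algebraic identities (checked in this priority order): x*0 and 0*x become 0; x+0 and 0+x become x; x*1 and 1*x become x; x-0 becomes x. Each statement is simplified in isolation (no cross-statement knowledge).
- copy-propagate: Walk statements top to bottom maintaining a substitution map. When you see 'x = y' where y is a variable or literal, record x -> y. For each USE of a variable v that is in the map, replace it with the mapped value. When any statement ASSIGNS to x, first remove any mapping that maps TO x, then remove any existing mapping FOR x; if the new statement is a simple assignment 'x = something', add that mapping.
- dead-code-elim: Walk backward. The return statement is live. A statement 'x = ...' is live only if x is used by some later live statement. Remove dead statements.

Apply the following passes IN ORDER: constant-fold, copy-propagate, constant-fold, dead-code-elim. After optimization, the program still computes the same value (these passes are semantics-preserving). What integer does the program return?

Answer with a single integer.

Initial IR:
  a = 5
  d = 5
  x = a + 6
  v = 4
  return a
After constant-fold (5 stmts):
  a = 5
  d = 5
  x = a + 6
  v = 4
  return a
After copy-propagate (5 stmts):
  a = 5
  d = 5
  x = 5 + 6
  v = 4
  return 5
After constant-fold (5 stmts):
  a = 5
  d = 5
  x = 11
  v = 4
  return 5
After dead-code-elim (1 stmts):
  return 5
Evaluate:
  a = 5  =>  a = 5
  d = 5  =>  d = 5
  x = a + 6  =>  x = 11
  v = 4  =>  v = 4
  return a = 5

Answer: 5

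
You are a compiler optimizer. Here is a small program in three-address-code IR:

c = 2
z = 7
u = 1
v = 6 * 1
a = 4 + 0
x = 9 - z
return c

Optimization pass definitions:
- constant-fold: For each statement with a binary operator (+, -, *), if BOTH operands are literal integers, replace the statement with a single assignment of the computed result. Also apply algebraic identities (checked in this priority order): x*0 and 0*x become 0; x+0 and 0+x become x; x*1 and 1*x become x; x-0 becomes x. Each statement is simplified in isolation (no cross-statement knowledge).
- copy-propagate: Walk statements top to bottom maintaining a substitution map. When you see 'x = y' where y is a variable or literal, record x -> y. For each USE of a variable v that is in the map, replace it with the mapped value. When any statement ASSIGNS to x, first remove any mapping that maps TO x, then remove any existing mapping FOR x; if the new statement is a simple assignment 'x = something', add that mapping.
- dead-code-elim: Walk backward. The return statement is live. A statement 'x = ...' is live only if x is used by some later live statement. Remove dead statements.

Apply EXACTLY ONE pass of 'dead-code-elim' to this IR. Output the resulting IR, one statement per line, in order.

Answer: c = 2
return c

Derivation:
Applying dead-code-elim statement-by-statement:
  [7] return c  -> KEEP (return); live=['c']
  [6] x = 9 - z  -> DEAD (x not live)
  [5] a = 4 + 0  -> DEAD (a not live)
  [4] v = 6 * 1  -> DEAD (v not live)
  [3] u = 1  -> DEAD (u not live)
  [2] z = 7  -> DEAD (z not live)
  [1] c = 2  -> KEEP; live=[]
Result (2 stmts):
  c = 2
  return c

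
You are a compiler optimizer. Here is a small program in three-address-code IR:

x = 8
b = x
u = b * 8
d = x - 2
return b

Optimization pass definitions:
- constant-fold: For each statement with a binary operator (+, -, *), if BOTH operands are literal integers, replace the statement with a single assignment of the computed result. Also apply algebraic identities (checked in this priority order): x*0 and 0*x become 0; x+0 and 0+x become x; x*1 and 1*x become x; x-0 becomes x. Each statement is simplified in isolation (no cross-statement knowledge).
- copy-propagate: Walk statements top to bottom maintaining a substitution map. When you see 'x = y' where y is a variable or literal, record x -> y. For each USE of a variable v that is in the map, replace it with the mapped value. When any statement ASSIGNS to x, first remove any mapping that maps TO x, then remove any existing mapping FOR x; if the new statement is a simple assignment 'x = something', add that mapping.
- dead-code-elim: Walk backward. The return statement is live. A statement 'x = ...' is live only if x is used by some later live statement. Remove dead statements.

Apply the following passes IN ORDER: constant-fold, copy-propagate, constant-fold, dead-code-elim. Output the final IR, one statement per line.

Initial IR:
  x = 8
  b = x
  u = b * 8
  d = x - 2
  return b
After constant-fold (5 stmts):
  x = 8
  b = x
  u = b * 8
  d = x - 2
  return b
After copy-propagate (5 stmts):
  x = 8
  b = 8
  u = 8 * 8
  d = 8 - 2
  return 8
After constant-fold (5 stmts):
  x = 8
  b = 8
  u = 64
  d = 6
  return 8
After dead-code-elim (1 stmts):
  return 8

Answer: return 8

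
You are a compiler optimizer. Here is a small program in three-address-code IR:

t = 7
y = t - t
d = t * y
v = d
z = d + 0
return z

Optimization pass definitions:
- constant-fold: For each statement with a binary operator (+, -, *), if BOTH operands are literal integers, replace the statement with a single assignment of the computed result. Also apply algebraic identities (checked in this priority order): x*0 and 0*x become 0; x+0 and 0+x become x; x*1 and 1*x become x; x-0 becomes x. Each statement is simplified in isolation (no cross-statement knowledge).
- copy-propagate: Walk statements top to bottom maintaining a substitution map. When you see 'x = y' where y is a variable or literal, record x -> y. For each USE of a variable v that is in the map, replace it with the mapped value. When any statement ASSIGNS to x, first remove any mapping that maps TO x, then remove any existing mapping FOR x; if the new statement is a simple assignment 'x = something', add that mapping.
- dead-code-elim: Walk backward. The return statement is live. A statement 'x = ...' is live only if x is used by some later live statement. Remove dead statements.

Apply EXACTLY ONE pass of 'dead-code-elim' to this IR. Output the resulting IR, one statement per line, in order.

Answer: t = 7
y = t - t
d = t * y
z = d + 0
return z

Derivation:
Applying dead-code-elim statement-by-statement:
  [6] return z  -> KEEP (return); live=['z']
  [5] z = d + 0  -> KEEP; live=['d']
  [4] v = d  -> DEAD (v not live)
  [3] d = t * y  -> KEEP; live=['t', 'y']
  [2] y = t - t  -> KEEP; live=['t']
  [1] t = 7  -> KEEP; live=[]
Result (5 stmts):
  t = 7
  y = t - t
  d = t * y
  z = d + 0
  return z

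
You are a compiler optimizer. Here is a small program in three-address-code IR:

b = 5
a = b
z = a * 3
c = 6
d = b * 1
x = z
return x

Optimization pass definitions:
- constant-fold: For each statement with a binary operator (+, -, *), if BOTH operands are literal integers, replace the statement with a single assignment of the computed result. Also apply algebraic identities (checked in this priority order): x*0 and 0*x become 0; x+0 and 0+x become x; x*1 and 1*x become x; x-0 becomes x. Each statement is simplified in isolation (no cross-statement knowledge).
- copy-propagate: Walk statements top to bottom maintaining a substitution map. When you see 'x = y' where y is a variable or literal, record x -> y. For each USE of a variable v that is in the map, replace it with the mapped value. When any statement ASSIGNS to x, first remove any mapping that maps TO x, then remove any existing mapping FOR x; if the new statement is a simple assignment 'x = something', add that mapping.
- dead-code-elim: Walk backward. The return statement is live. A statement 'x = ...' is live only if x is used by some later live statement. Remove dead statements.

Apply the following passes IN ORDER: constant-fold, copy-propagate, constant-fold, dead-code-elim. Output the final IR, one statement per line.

Answer: z = 15
return z

Derivation:
Initial IR:
  b = 5
  a = b
  z = a * 3
  c = 6
  d = b * 1
  x = z
  return x
After constant-fold (7 stmts):
  b = 5
  a = b
  z = a * 3
  c = 6
  d = b
  x = z
  return x
After copy-propagate (7 stmts):
  b = 5
  a = 5
  z = 5 * 3
  c = 6
  d = 5
  x = z
  return z
After constant-fold (7 stmts):
  b = 5
  a = 5
  z = 15
  c = 6
  d = 5
  x = z
  return z
After dead-code-elim (2 stmts):
  z = 15
  return z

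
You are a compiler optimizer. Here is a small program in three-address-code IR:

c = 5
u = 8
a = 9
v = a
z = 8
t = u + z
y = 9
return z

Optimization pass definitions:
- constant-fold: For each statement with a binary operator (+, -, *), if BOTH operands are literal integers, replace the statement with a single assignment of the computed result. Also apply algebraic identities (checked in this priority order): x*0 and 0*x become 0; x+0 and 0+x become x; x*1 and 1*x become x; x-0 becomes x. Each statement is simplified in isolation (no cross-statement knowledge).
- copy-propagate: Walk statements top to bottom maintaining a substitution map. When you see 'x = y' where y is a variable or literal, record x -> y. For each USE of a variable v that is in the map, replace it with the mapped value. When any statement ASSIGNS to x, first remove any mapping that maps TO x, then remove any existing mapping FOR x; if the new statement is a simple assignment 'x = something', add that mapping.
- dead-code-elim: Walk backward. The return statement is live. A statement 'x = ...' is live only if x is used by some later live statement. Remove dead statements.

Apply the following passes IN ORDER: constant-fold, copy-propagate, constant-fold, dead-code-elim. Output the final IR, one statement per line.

Answer: return 8

Derivation:
Initial IR:
  c = 5
  u = 8
  a = 9
  v = a
  z = 8
  t = u + z
  y = 9
  return z
After constant-fold (8 stmts):
  c = 5
  u = 8
  a = 9
  v = a
  z = 8
  t = u + z
  y = 9
  return z
After copy-propagate (8 stmts):
  c = 5
  u = 8
  a = 9
  v = 9
  z = 8
  t = 8 + 8
  y = 9
  return 8
After constant-fold (8 stmts):
  c = 5
  u = 8
  a = 9
  v = 9
  z = 8
  t = 16
  y = 9
  return 8
After dead-code-elim (1 stmts):
  return 8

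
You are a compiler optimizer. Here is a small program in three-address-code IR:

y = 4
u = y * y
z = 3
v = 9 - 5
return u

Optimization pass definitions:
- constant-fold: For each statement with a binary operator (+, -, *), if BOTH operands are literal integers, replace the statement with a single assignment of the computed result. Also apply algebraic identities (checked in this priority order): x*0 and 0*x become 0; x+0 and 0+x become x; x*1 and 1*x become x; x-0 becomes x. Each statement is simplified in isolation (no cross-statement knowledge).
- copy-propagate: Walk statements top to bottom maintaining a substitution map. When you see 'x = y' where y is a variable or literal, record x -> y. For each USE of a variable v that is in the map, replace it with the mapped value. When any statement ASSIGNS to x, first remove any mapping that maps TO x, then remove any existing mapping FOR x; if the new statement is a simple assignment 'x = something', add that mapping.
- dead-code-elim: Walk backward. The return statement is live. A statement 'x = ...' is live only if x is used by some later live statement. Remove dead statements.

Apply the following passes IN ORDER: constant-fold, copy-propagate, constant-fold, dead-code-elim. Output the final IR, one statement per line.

Answer: u = 16
return u

Derivation:
Initial IR:
  y = 4
  u = y * y
  z = 3
  v = 9 - 5
  return u
After constant-fold (5 stmts):
  y = 4
  u = y * y
  z = 3
  v = 4
  return u
After copy-propagate (5 stmts):
  y = 4
  u = 4 * 4
  z = 3
  v = 4
  return u
After constant-fold (5 stmts):
  y = 4
  u = 16
  z = 3
  v = 4
  return u
After dead-code-elim (2 stmts):
  u = 16
  return u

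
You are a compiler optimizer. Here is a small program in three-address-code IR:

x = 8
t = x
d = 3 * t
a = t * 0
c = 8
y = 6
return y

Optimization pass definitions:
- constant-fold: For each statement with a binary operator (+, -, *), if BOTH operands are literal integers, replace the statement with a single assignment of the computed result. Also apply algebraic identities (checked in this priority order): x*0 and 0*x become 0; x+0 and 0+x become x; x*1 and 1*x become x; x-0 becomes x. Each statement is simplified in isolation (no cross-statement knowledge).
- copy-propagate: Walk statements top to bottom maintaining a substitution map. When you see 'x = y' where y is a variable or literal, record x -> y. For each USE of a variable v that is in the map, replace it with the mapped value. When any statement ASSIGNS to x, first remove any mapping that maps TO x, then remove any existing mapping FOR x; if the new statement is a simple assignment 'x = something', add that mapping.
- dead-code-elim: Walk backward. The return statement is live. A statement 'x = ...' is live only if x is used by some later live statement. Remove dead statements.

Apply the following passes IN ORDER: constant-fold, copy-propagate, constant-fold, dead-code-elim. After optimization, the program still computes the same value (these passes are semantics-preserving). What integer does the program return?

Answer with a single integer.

Answer: 6

Derivation:
Initial IR:
  x = 8
  t = x
  d = 3 * t
  a = t * 0
  c = 8
  y = 6
  return y
After constant-fold (7 stmts):
  x = 8
  t = x
  d = 3 * t
  a = 0
  c = 8
  y = 6
  return y
After copy-propagate (7 stmts):
  x = 8
  t = 8
  d = 3 * 8
  a = 0
  c = 8
  y = 6
  return 6
After constant-fold (7 stmts):
  x = 8
  t = 8
  d = 24
  a = 0
  c = 8
  y = 6
  return 6
After dead-code-elim (1 stmts):
  return 6
Evaluate:
  x = 8  =>  x = 8
  t = x  =>  t = 8
  d = 3 * t  =>  d = 24
  a = t * 0  =>  a = 0
  c = 8  =>  c = 8
  y = 6  =>  y = 6
  return y = 6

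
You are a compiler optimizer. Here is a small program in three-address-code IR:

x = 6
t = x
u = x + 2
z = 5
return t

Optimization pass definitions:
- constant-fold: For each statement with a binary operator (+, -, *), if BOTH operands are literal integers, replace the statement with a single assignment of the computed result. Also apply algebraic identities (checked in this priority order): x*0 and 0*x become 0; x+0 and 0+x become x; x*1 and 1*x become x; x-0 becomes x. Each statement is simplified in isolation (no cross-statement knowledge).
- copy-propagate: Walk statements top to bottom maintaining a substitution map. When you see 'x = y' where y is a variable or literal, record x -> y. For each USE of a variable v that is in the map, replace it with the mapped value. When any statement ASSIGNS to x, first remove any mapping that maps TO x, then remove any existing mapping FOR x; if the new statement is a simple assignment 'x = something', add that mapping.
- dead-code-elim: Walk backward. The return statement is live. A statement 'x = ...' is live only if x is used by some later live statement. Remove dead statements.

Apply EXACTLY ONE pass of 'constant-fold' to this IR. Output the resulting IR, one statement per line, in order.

Applying constant-fold statement-by-statement:
  [1] x = 6  (unchanged)
  [2] t = x  (unchanged)
  [3] u = x + 2  (unchanged)
  [4] z = 5  (unchanged)
  [5] return t  (unchanged)
Result (5 stmts):
  x = 6
  t = x
  u = x + 2
  z = 5
  return t

Answer: x = 6
t = x
u = x + 2
z = 5
return t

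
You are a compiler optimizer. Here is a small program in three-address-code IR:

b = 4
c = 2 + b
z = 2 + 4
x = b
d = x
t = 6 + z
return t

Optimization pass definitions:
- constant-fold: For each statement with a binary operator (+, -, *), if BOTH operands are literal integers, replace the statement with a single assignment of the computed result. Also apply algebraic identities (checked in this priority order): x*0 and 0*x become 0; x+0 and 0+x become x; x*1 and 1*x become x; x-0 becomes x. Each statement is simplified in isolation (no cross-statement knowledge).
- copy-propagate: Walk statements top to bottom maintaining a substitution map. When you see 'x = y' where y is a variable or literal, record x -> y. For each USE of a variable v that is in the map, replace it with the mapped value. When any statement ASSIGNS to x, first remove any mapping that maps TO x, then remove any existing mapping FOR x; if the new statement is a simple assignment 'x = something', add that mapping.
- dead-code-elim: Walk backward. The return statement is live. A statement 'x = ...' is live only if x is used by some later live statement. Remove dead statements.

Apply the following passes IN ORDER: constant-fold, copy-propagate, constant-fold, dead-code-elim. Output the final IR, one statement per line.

Answer: t = 12
return t

Derivation:
Initial IR:
  b = 4
  c = 2 + b
  z = 2 + 4
  x = b
  d = x
  t = 6 + z
  return t
After constant-fold (7 stmts):
  b = 4
  c = 2 + b
  z = 6
  x = b
  d = x
  t = 6 + z
  return t
After copy-propagate (7 stmts):
  b = 4
  c = 2 + 4
  z = 6
  x = 4
  d = 4
  t = 6 + 6
  return t
After constant-fold (7 stmts):
  b = 4
  c = 6
  z = 6
  x = 4
  d = 4
  t = 12
  return t
After dead-code-elim (2 stmts):
  t = 12
  return t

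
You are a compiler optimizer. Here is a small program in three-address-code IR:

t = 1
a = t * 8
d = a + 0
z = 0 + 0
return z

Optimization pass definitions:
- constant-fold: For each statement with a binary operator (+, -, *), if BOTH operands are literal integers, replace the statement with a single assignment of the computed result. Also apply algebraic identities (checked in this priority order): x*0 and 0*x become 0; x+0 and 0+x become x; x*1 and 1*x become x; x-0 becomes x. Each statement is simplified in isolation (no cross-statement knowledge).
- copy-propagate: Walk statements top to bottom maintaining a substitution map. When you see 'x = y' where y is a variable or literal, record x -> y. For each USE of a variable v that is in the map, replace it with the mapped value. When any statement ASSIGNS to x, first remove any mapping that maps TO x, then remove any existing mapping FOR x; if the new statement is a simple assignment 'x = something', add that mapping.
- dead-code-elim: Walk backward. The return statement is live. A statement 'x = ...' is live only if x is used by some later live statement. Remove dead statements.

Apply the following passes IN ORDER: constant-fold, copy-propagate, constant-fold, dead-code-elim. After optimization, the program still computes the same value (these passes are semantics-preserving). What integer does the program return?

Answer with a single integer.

Initial IR:
  t = 1
  a = t * 8
  d = a + 0
  z = 0 + 0
  return z
After constant-fold (5 stmts):
  t = 1
  a = t * 8
  d = a
  z = 0
  return z
After copy-propagate (5 stmts):
  t = 1
  a = 1 * 8
  d = a
  z = 0
  return 0
After constant-fold (5 stmts):
  t = 1
  a = 8
  d = a
  z = 0
  return 0
After dead-code-elim (1 stmts):
  return 0
Evaluate:
  t = 1  =>  t = 1
  a = t * 8  =>  a = 8
  d = a + 0  =>  d = 8
  z = 0 + 0  =>  z = 0
  return z = 0

Answer: 0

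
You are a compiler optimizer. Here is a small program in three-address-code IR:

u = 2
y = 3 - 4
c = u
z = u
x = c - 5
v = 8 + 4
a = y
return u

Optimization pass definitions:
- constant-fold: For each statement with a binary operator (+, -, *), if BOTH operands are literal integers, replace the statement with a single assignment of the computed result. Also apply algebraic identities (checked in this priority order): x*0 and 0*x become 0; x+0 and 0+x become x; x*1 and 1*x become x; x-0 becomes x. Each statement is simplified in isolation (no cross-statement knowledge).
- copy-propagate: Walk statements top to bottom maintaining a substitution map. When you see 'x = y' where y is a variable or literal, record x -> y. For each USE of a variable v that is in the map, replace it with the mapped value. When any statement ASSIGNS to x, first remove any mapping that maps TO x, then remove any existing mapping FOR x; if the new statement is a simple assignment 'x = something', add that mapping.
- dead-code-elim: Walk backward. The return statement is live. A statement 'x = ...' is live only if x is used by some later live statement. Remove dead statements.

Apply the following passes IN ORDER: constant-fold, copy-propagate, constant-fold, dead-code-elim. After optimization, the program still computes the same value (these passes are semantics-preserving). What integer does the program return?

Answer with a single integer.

Initial IR:
  u = 2
  y = 3 - 4
  c = u
  z = u
  x = c - 5
  v = 8 + 4
  a = y
  return u
After constant-fold (8 stmts):
  u = 2
  y = -1
  c = u
  z = u
  x = c - 5
  v = 12
  a = y
  return u
After copy-propagate (8 stmts):
  u = 2
  y = -1
  c = 2
  z = 2
  x = 2 - 5
  v = 12
  a = -1
  return 2
After constant-fold (8 stmts):
  u = 2
  y = -1
  c = 2
  z = 2
  x = -3
  v = 12
  a = -1
  return 2
After dead-code-elim (1 stmts):
  return 2
Evaluate:
  u = 2  =>  u = 2
  y = 3 - 4  =>  y = -1
  c = u  =>  c = 2
  z = u  =>  z = 2
  x = c - 5  =>  x = -3
  v = 8 + 4  =>  v = 12
  a = y  =>  a = -1
  return u = 2

Answer: 2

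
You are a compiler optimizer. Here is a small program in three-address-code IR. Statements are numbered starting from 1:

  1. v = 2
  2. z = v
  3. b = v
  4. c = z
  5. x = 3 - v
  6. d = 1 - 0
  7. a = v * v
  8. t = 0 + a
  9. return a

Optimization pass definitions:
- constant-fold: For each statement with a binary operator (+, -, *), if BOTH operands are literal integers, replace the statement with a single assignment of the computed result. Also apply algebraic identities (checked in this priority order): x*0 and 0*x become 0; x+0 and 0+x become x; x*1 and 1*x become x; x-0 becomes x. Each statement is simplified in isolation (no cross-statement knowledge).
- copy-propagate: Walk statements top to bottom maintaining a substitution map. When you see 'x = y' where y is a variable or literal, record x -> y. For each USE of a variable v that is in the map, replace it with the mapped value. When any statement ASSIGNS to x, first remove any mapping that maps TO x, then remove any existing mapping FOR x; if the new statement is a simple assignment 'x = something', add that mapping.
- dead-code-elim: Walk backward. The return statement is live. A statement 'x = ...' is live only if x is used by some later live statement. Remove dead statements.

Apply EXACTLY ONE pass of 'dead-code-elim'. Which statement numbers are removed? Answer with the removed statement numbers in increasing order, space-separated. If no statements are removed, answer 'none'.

Answer: 2 3 4 5 6 8

Derivation:
Backward liveness scan:
Stmt 1 'v = 2': KEEP (v is live); live-in = []
Stmt 2 'z = v': DEAD (z not in live set ['v'])
Stmt 3 'b = v': DEAD (b not in live set ['v'])
Stmt 4 'c = z': DEAD (c not in live set ['v'])
Stmt 5 'x = 3 - v': DEAD (x not in live set ['v'])
Stmt 6 'd = 1 - 0': DEAD (d not in live set ['v'])
Stmt 7 'a = v * v': KEEP (a is live); live-in = ['v']
Stmt 8 't = 0 + a': DEAD (t not in live set ['a'])
Stmt 9 'return a': KEEP (return); live-in = ['a']
Removed statement numbers: [2, 3, 4, 5, 6, 8]
Surviving IR:
  v = 2
  a = v * v
  return a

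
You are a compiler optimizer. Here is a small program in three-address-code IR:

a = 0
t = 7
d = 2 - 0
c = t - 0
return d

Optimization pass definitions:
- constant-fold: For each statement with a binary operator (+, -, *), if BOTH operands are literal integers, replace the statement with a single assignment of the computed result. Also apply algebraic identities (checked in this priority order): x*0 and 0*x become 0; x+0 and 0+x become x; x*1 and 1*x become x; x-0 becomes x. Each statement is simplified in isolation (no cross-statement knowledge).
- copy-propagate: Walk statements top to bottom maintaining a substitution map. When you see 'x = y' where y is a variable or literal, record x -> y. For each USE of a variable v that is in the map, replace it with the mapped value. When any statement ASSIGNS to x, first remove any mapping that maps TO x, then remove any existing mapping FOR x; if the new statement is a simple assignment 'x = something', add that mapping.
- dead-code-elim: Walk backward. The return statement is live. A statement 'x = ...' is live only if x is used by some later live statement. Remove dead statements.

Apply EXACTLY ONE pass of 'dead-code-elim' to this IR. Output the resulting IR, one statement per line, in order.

Answer: d = 2 - 0
return d

Derivation:
Applying dead-code-elim statement-by-statement:
  [5] return d  -> KEEP (return); live=['d']
  [4] c = t - 0  -> DEAD (c not live)
  [3] d = 2 - 0  -> KEEP; live=[]
  [2] t = 7  -> DEAD (t not live)
  [1] a = 0  -> DEAD (a not live)
Result (2 stmts):
  d = 2 - 0
  return d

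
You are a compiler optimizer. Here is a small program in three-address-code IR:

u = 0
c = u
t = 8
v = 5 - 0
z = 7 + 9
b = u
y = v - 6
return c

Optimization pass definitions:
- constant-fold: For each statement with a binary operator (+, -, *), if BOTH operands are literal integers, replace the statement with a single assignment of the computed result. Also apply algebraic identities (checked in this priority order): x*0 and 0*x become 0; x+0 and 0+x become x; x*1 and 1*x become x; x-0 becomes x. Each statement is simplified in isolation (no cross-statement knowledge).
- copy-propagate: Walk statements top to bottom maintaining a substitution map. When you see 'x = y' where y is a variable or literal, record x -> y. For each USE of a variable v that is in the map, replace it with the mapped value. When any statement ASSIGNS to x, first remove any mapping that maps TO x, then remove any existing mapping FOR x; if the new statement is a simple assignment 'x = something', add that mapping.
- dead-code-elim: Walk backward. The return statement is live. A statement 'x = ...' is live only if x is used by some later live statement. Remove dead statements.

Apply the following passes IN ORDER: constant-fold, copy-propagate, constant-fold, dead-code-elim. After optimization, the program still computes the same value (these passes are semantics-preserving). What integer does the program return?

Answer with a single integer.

Initial IR:
  u = 0
  c = u
  t = 8
  v = 5 - 0
  z = 7 + 9
  b = u
  y = v - 6
  return c
After constant-fold (8 stmts):
  u = 0
  c = u
  t = 8
  v = 5
  z = 16
  b = u
  y = v - 6
  return c
After copy-propagate (8 stmts):
  u = 0
  c = 0
  t = 8
  v = 5
  z = 16
  b = 0
  y = 5 - 6
  return 0
After constant-fold (8 stmts):
  u = 0
  c = 0
  t = 8
  v = 5
  z = 16
  b = 0
  y = -1
  return 0
After dead-code-elim (1 stmts):
  return 0
Evaluate:
  u = 0  =>  u = 0
  c = u  =>  c = 0
  t = 8  =>  t = 8
  v = 5 - 0  =>  v = 5
  z = 7 + 9  =>  z = 16
  b = u  =>  b = 0
  y = v - 6  =>  y = -1
  return c = 0

Answer: 0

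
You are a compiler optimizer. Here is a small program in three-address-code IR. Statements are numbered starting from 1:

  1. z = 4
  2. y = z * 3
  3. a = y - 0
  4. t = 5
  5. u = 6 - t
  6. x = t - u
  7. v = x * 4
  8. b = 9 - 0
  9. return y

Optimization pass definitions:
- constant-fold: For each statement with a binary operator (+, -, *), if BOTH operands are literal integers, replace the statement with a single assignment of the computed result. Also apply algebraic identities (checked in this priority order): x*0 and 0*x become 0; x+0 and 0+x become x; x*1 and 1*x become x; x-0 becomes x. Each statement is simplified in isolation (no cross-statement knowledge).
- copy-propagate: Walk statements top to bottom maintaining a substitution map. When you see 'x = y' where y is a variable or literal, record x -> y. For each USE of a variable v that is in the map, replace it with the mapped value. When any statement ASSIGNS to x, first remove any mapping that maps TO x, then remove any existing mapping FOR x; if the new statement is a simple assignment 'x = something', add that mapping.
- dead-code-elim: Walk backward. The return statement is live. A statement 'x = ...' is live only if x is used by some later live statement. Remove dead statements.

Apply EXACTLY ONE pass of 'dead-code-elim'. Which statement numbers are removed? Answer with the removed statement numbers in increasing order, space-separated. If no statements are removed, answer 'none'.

Answer: 3 4 5 6 7 8

Derivation:
Backward liveness scan:
Stmt 1 'z = 4': KEEP (z is live); live-in = []
Stmt 2 'y = z * 3': KEEP (y is live); live-in = ['z']
Stmt 3 'a = y - 0': DEAD (a not in live set ['y'])
Stmt 4 't = 5': DEAD (t not in live set ['y'])
Stmt 5 'u = 6 - t': DEAD (u not in live set ['y'])
Stmt 6 'x = t - u': DEAD (x not in live set ['y'])
Stmt 7 'v = x * 4': DEAD (v not in live set ['y'])
Stmt 8 'b = 9 - 0': DEAD (b not in live set ['y'])
Stmt 9 'return y': KEEP (return); live-in = ['y']
Removed statement numbers: [3, 4, 5, 6, 7, 8]
Surviving IR:
  z = 4
  y = z * 3
  return y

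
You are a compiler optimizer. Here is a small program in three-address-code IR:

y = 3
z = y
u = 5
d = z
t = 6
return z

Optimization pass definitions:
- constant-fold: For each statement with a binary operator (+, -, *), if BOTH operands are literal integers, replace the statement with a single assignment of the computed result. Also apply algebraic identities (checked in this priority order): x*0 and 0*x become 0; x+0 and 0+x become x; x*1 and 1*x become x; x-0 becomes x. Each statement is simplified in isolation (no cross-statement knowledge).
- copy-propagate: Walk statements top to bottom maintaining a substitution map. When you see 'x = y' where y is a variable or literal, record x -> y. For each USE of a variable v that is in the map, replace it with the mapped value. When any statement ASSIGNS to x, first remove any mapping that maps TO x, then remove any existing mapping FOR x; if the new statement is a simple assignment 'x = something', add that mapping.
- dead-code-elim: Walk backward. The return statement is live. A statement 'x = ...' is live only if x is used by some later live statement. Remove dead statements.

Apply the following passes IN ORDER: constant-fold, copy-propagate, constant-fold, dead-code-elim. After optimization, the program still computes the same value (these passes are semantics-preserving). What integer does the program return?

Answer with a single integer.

Answer: 3

Derivation:
Initial IR:
  y = 3
  z = y
  u = 5
  d = z
  t = 6
  return z
After constant-fold (6 stmts):
  y = 3
  z = y
  u = 5
  d = z
  t = 6
  return z
After copy-propagate (6 stmts):
  y = 3
  z = 3
  u = 5
  d = 3
  t = 6
  return 3
After constant-fold (6 stmts):
  y = 3
  z = 3
  u = 5
  d = 3
  t = 6
  return 3
After dead-code-elim (1 stmts):
  return 3
Evaluate:
  y = 3  =>  y = 3
  z = y  =>  z = 3
  u = 5  =>  u = 5
  d = z  =>  d = 3
  t = 6  =>  t = 6
  return z = 3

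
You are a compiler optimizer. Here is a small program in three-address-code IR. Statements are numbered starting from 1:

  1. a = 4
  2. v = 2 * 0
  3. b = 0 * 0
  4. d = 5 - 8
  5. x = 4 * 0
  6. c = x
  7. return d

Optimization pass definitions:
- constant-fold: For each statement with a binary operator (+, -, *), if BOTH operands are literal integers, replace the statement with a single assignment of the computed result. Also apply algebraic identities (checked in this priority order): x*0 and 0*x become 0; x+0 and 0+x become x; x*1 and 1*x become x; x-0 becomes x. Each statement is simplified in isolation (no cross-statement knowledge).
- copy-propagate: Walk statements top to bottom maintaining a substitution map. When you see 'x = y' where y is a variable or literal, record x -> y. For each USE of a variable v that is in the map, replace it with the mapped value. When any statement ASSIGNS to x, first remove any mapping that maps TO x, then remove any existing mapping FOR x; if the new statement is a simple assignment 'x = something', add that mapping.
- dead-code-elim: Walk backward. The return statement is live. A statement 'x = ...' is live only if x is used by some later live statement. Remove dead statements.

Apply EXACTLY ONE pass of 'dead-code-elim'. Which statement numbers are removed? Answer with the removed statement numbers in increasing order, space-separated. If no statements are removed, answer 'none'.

Answer: 1 2 3 5 6

Derivation:
Backward liveness scan:
Stmt 1 'a = 4': DEAD (a not in live set [])
Stmt 2 'v = 2 * 0': DEAD (v not in live set [])
Stmt 3 'b = 0 * 0': DEAD (b not in live set [])
Stmt 4 'd = 5 - 8': KEEP (d is live); live-in = []
Stmt 5 'x = 4 * 0': DEAD (x not in live set ['d'])
Stmt 6 'c = x': DEAD (c not in live set ['d'])
Stmt 7 'return d': KEEP (return); live-in = ['d']
Removed statement numbers: [1, 2, 3, 5, 6]
Surviving IR:
  d = 5 - 8
  return d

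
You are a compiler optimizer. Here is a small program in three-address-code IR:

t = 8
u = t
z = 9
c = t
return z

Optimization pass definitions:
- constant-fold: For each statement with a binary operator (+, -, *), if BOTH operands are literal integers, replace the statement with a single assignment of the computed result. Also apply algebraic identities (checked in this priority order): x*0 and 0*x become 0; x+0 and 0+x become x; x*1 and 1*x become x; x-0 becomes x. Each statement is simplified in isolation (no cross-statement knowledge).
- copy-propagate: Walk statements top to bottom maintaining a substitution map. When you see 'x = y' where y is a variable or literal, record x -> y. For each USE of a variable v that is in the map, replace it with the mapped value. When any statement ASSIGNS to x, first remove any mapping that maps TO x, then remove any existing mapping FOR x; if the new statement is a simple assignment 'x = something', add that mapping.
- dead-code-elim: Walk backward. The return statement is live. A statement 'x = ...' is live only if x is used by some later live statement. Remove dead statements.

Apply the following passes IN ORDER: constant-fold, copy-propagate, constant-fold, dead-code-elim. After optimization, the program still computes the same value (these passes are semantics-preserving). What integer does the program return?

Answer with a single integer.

Answer: 9

Derivation:
Initial IR:
  t = 8
  u = t
  z = 9
  c = t
  return z
After constant-fold (5 stmts):
  t = 8
  u = t
  z = 9
  c = t
  return z
After copy-propagate (5 stmts):
  t = 8
  u = 8
  z = 9
  c = 8
  return 9
After constant-fold (5 stmts):
  t = 8
  u = 8
  z = 9
  c = 8
  return 9
After dead-code-elim (1 stmts):
  return 9
Evaluate:
  t = 8  =>  t = 8
  u = t  =>  u = 8
  z = 9  =>  z = 9
  c = t  =>  c = 8
  return z = 9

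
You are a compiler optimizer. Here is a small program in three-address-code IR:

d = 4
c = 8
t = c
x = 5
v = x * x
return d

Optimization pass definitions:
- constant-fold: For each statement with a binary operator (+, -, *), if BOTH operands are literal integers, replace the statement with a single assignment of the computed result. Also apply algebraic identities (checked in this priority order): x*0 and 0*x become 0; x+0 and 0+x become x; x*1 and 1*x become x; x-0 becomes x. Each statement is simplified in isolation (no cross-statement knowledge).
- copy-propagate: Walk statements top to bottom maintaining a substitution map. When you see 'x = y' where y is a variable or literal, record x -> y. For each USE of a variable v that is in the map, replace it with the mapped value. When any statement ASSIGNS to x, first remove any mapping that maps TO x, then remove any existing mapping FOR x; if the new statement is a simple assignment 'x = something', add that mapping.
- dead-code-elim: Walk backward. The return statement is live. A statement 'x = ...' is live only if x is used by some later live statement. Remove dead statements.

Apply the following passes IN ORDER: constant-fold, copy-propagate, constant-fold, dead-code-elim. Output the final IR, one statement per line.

Initial IR:
  d = 4
  c = 8
  t = c
  x = 5
  v = x * x
  return d
After constant-fold (6 stmts):
  d = 4
  c = 8
  t = c
  x = 5
  v = x * x
  return d
After copy-propagate (6 stmts):
  d = 4
  c = 8
  t = 8
  x = 5
  v = 5 * 5
  return 4
After constant-fold (6 stmts):
  d = 4
  c = 8
  t = 8
  x = 5
  v = 25
  return 4
After dead-code-elim (1 stmts):
  return 4

Answer: return 4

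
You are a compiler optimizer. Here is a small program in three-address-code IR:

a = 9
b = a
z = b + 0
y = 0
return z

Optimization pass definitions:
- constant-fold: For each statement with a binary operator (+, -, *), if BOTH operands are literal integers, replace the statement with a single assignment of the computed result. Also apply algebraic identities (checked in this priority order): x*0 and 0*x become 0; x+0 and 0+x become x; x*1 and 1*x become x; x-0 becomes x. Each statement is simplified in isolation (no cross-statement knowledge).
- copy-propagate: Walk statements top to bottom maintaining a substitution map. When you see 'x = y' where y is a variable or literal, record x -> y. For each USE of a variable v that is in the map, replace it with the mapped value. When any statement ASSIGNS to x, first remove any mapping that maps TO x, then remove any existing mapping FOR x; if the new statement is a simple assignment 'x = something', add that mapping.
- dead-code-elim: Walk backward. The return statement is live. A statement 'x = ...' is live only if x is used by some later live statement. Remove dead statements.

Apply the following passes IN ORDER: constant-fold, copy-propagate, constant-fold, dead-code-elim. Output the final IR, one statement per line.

Answer: return 9

Derivation:
Initial IR:
  a = 9
  b = a
  z = b + 0
  y = 0
  return z
After constant-fold (5 stmts):
  a = 9
  b = a
  z = b
  y = 0
  return z
After copy-propagate (5 stmts):
  a = 9
  b = 9
  z = 9
  y = 0
  return 9
After constant-fold (5 stmts):
  a = 9
  b = 9
  z = 9
  y = 0
  return 9
After dead-code-elim (1 stmts):
  return 9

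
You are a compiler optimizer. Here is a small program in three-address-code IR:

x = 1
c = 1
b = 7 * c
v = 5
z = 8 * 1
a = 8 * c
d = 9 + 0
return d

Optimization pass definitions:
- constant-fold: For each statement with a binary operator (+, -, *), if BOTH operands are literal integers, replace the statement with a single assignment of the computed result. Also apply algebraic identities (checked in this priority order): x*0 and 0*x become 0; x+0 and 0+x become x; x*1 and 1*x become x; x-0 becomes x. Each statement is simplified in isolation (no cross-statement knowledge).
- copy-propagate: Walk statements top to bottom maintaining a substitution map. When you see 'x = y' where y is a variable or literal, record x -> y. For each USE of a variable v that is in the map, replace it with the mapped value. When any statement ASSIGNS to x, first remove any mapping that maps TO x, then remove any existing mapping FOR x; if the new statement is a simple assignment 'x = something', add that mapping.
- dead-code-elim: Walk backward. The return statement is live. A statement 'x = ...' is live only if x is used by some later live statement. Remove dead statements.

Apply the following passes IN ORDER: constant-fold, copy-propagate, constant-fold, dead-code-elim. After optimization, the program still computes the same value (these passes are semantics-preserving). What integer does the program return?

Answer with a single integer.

Answer: 9

Derivation:
Initial IR:
  x = 1
  c = 1
  b = 7 * c
  v = 5
  z = 8 * 1
  a = 8 * c
  d = 9 + 0
  return d
After constant-fold (8 stmts):
  x = 1
  c = 1
  b = 7 * c
  v = 5
  z = 8
  a = 8 * c
  d = 9
  return d
After copy-propagate (8 stmts):
  x = 1
  c = 1
  b = 7 * 1
  v = 5
  z = 8
  a = 8 * 1
  d = 9
  return 9
After constant-fold (8 stmts):
  x = 1
  c = 1
  b = 7
  v = 5
  z = 8
  a = 8
  d = 9
  return 9
After dead-code-elim (1 stmts):
  return 9
Evaluate:
  x = 1  =>  x = 1
  c = 1  =>  c = 1
  b = 7 * c  =>  b = 7
  v = 5  =>  v = 5
  z = 8 * 1  =>  z = 8
  a = 8 * c  =>  a = 8
  d = 9 + 0  =>  d = 9
  return d = 9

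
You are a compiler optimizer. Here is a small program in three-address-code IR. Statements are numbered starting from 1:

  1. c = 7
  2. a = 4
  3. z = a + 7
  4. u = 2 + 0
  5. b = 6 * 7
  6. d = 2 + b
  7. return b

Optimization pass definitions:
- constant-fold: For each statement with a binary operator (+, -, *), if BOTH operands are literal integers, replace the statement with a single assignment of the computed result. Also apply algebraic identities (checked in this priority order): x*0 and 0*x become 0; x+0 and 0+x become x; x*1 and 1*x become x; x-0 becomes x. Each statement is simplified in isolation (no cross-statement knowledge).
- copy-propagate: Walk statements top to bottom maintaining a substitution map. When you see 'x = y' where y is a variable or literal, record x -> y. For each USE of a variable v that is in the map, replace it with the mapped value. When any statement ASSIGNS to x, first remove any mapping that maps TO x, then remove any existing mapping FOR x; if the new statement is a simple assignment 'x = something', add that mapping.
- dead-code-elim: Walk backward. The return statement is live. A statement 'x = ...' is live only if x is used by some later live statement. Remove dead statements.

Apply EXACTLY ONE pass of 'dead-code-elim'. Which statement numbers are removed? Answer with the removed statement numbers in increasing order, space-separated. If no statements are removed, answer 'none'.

Backward liveness scan:
Stmt 1 'c = 7': DEAD (c not in live set [])
Stmt 2 'a = 4': DEAD (a not in live set [])
Stmt 3 'z = a + 7': DEAD (z not in live set [])
Stmt 4 'u = 2 + 0': DEAD (u not in live set [])
Stmt 5 'b = 6 * 7': KEEP (b is live); live-in = []
Stmt 6 'd = 2 + b': DEAD (d not in live set ['b'])
Stmt 7 'return b': KEEP (return); live-in = ['b']
Removed statement numbers: [1, 2, 3, 4, 6]
Surviving IR:
  b = 6 * 7
  return b

Answer: 1 2 3 4 6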